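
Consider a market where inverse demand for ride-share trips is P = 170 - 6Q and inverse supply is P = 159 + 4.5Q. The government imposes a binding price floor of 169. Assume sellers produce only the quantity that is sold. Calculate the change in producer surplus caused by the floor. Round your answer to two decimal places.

Free-market equilibrium: 170 - 6Q = 159 + 4.5Q gives Q* = 1.0476, P* = 163.7143.
At P = 169, buyers demand (170 - 169)/6 = 0.1667 while sellers would supply more, so the quantity traded is 0.1667 at price 169.
PS goes from (1/2)(1.0476)(4.7143) = 2.4694 to 1.6042 (computed as (169 - 159)(0.1667) - (1/2)(4.5)(0.1667)^2), a change of -0.8652.

-0.87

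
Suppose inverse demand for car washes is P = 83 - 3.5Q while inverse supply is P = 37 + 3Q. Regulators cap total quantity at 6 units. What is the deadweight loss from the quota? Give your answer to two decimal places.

3.77

Without the quota, 83 - 3.5Q = 37 + 3Q gives Q* = 7.0769.
At Q = 6 the demand price is 83 - 3.5(6) = 62 and the supply price is 37 + 3(6) = 55.
Deadweight loss is the triangle between the curves from 6 to 7.0769: (1/2)(62 - 55)(7.0769 - 6) = 3.7692.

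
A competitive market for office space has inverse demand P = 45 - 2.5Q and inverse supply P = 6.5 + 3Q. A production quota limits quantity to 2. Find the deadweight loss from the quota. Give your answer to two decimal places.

Unrestricted equilibrium: Q* = (45 - 6.5)/(2.5 + 3) = 7.
At Q = 2 the demand price is 45 - 2.5(2) = 40 and the supply price is 6.5 + 3(2) = 12.5.
DWL = (1/2)(gap between curves at 2) x (Q* - 2) = (1/2)(27.5)(5) = 68.75.

68.75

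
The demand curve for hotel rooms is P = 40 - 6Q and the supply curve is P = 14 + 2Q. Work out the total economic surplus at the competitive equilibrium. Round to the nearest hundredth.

Setting demand equal to supply, 26 = 8Q, so Q* = 3.25 and P* = 20.5.
CS = (1/2)(3.25)(19.5) = 31.6875 and PS = (1/2)(3.25)(6.5) = 10.5625, so total surplus = 42.25.

42.25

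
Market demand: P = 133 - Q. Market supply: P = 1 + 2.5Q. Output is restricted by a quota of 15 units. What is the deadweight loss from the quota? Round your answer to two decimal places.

Without the quota, 133 - Q = 1 + 2.5Q gives Q* = 37.7143.
At Q = 15 the demand price is 133 - (15) = 118 and the supply price is 1 + 2.5(15) = 38.5.
Deadweight loss is the triangle between the curves from 15 to 37.7143: (1/2)(118 - 38.5)(37.7143 - 15) = 902.8929.

902.89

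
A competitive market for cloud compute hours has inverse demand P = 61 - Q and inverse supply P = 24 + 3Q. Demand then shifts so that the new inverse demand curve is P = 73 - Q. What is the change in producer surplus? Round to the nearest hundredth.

96.75

Initial equilibrium: Q_0 = 9.25, P_0 = 51.75; CS_0 = (1/2)(9.25)(9.25) = 42.7812, PS_0 = (1/2)(9.25)(27.75) = 128.3438.
New equilibrium: 73 - Q = 24 + 3Q gives Q_1 = 12.25, P_1 = 60.75; CS_1 = 75.0312, PS_1 = 225.0938.
Change in producer surplus = 225.0938 - 128.3438 = 96.75.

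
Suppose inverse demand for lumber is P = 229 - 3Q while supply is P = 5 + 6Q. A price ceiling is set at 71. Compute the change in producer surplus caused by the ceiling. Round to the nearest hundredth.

-1495.37

Free-market equilibrium: 229 - 3Q = 5 + 6Q gives Q* = 24.8889, P* = 154.3333.
At the ceiling price 71, quantity supplied is (71 - 5)/6 = 11; supply is the short side, so Q = 11 trades at P = 71.
PS goes from (1/2)(24.8889)(149.3333) = 1858.3704 to 363 (computed as (71 - 5)(11) - (1/2)(6)(11)^2), a change of -1495.3704.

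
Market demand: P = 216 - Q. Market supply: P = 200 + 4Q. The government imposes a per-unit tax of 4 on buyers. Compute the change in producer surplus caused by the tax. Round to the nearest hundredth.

Without the tax, 216 - Q = 200 + 4Q so Q* = 3.2 and P* = 212.8.
A tax on buyers shifts demand down by 4: (216 - 4) - Q = 200 + 4Q, so Q_t = 2.4. Buyers pay P_b = 213.6; sellers receive P_s = P_b - 4 = 209.6.
PS falls from (1/2)(3.2)(12.8) = 20.48 to (1/2)(2.4)(9.6) = 11.52, a change of -8.96.

-8.96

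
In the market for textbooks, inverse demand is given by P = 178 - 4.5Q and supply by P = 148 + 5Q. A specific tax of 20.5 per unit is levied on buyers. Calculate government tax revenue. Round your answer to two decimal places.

20.50

Without the tax, 178 - 4.5Q = 148 + 5Q so Q* = 3.1579 and P* = 163.7895.
A tax on buyers shifts demand down by 20.5: (178 - 20.5) - 4.5Q = 148 + 5Q, so Q_t = 1. Buyers pay P_b = 173.5; sellers receive P_s = P_b - 20.5 = 153.
Revenue is the tax times quantity traded: 20.5 x 1 = 20.5.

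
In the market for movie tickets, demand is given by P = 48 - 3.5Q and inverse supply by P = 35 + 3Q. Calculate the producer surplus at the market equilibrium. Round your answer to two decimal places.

Setting demand equal to supply, 13 = 6.5Q, so Q* = 2 and P* = 41.
PS is the area between P* and the supply curve from 0 to Q*: (1/2)(2)(6) = 6.

6.00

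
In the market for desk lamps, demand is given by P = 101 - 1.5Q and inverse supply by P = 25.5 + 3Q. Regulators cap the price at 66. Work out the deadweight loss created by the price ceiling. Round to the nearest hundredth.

24.17

Free-market equilibrium: 101 - 1.5Q = 25.5 + 3Q gives Q* = 16.7778, P* = 75.8333.
At the ceiling price 66, quantity supplied is (66 - 25.5)/3 = 13.5; supply is the short side, so Q = 13.5 trades at P = 66.
The lost-trades triangle has base Q* - 13.5 = 3.2778 and height equal to the gap between the curves at Q = 13.5, which is 80.75 - 66 = 14.75. DWL = (1/2)(3.2778)(14.75) = 24.1736.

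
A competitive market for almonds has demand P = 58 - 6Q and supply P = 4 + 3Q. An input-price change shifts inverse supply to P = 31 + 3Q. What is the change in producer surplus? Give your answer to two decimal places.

Initial equilibrium: Q_0 = 6, P_0 = 22; CS_0 = (1/2)(6)(36) = 108, PS_0 = (1/2)(6)(18) = 54.
New equilibrium: 58 - 6Q = 31 + 3Q gives Q_1 = 3, P_1 = 40; CS_1 = 27, PS_1 = 13.5.
Change in producer surplus = 13.5 - 54 = -40.5.

-40.50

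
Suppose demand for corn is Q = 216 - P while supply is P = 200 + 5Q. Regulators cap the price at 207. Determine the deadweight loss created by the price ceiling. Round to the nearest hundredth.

Rewriting demand in inverse form: P = 216 - Q.
Without the control, 216 - Q = 200 + 5Q so Q* = 2.6667 and P* = 213.3333.
At P = 207, sellers supply (207 - 200)/5 = 1.4 while buyers want more, so the quantity traded is 1.4 at price 207.
At Q = 1.4 the demand price is 214.6 and the supply price is 207. Deadweight loss is the triangle between the curves from 1.4 to 2.6667: (1/2)(214.6 - 207)(2.6667 - 1.4) = 4.8133.

4.81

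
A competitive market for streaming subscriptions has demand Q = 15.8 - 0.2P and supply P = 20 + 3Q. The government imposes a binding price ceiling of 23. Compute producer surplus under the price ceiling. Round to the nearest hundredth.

Rewriting demand in inverse form: P = 79 - 5Q.
Without the control, 79 - 5Q = 20 + 3Q so Q* = 7.375 and P* = 42.125.
At P = 23, sellers supply (23 - 20)/3 = 1 while buyers want more, so the quantity traded is 1 at price 23.
PS is the triangle above supply below 23: (1/2)(1)(23 - 20) = 1.5.

1.50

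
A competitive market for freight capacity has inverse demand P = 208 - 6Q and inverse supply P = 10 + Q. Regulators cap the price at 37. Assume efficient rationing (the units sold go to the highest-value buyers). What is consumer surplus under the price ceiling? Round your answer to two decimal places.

2430.00

Without the control, 208 - 6Q = 10 + Q so Q* = 28.2857 and P* = 38.2857.
At the ceiling price 37, quantity supplied is (37 - 10)/1 = 27; supply is the short side, so Q = 27 trades at P = 37.
The demand price at Q = 27 is 46. CS is the trapezoid between demand and 37 over [0, 27]: (1/2)[(208 - 37) + (46 - 37)](27) = 2430.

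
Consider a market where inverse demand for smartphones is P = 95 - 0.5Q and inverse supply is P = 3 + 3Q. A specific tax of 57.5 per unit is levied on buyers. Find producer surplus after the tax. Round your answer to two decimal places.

Pre-tax equilibrium: 95 - 0.5Q = 3 + 3Q gives Q* = 26.2857, P* = 81.8571.
With the tax, buyers' net willingness to pay falls by 57.5: (95 - 57.5) - 0.5Q = 3 + 3Q, so Q_t = 9.8571. Buyers pay P_b = 90.0714; sellers receive P_s = P_b - 57.5 = 32.5714.
PS = (1/2)(Q_t)(P_s - 3) = (1/2)(9.8571)(29.5714) = 145.7449.

145.74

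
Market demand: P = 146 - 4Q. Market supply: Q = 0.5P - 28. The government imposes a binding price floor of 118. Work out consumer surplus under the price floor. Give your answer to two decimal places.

98.00

Rewriting supply in inverse form: P = 56 + 2Q.
Without the control, 146 - 4Q = 56 + 2Q so Q* = 15 and P* = 86.
At the floor price 118, quantity demanded is (146 - 118)/4 = 7; demand is the short side, so Q = 7 trades at P = 118.
CS is the triangle under demand above 118: (1/2)(7)(146 - 118) = 98.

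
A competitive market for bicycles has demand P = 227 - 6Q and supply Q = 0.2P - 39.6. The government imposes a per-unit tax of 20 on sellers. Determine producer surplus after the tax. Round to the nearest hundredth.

Rewriting supply in inverse form: P = 198 + 5Q.
Pre-tax equilibrium: 227 - 6Q = 198 + 5Q gives Q* = 2.6364, P* = 211.1818.
A tax on sellers shifts supply up by 20: 227 - 6Q = 198 + 5Q + 20, so Q_t = 0.8182. Buyers pay P_b = 222.0909; sellers receive P_s = P_b - 20 = 202.0909.
PS = (1/2)(Q_t)(P_s - 198) = (1/2)(0.8182)(4.0909) = 1.6736.

1.67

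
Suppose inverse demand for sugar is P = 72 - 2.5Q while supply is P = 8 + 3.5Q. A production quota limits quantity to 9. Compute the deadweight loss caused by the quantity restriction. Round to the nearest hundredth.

Without the quota, 72 - 2.5Q = 8 + 3.5Q gives Q* = 10.6667.
At Q = 9 the demand price is 72 - 2.5(9) = 49.5 and the supply price is 8 + 3.5(9) = 39.5.
Deadweight loss is the triangle between the curves from 9 to 10.6667: (1/2)(49.5 - 39.5)(10.6667 - 9) = 8.3333.

8.33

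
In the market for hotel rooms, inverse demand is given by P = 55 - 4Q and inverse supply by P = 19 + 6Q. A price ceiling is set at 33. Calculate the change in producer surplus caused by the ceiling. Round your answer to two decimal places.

-22.55

Free-market equilibrium: 55 - 4Q = 19 + 6Q gives Q* = 3.6, P* = 40.6.
At P = 33, sellers supply (33 - 19)/6 = 2.3333 while buyers want more, so the quantity traded is 2.3333 at price 33.
PS goes from (1/2)(3.6)(21.6) = 38.88 to 16.3333 (computed as (33 - 19)(2.3333) - (1/2)(6)(2.3333)^2), a change of -22.5467.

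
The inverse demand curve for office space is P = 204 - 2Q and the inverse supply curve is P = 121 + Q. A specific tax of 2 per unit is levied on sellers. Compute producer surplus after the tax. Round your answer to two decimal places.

Pre-tax equilibrium: 204 - 2Q = 121 + Q gives Q* = 27.6667, P* = 148.6667.
A tax on sellers shifts supply up by 2: 204 - 2Q = 121 + Q + 2, so Q_t = 27. Buyers pay P_b = 150; sellers receive P_s = P_b - 2 = 148.
PS = (1/2)(Q_t)(P_s - 121) = (1/2)(27)(27) = 364.5.

364.50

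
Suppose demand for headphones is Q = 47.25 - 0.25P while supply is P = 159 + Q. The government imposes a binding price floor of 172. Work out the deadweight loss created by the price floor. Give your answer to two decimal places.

7.66

Rewriting demand in inverse form: P = 189 - 4Q.
Without the control, 189 - 4Q = 159 + Q so Q* = 6 and P* = 165.
At the floor price 172, quantity demanded is (189 - 172)/4 = 4.25; demand is the short side, so Q = 4.25 trades at P = 172.
At Q = 4.25 the demand price is 172 and the supply price is 163.25. Deadweight loss is the triangle between the curves from 4.25 to 6: (1/2)(172 - 163.25)(6 - 4.25) = 7.6562.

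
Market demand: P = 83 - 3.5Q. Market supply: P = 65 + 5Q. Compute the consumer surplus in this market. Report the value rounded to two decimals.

7.85

Setting demand equal to supply, 18 = 8.5Q, so Q* = 2.1176 and P* = 75.5882.
The demand choke price is 83, so CS = (1/2)(Q*)(83 - P*) = (1/2)(2.1176)(7.4118) = 7.8478.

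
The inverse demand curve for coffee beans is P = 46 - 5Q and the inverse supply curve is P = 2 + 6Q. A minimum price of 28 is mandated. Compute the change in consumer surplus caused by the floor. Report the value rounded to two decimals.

-7.60

Free-market equilibrium: 46 - 5Q = 2 + 6Q gives Q* = 4, P* = 26.
At P = 28, buyers demand (46 - 28)/5 = 3.6 while sellers would supply more, so the quantity traded is 3.6 at price 28.
CS goes from (1/2)(4)(20) = 40 to 32.4 (computed as (46 - 28)(3.6) - (1/2)(5)(3.6)^2), a change of -7.6.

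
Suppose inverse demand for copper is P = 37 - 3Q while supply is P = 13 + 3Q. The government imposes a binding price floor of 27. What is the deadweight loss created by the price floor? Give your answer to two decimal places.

Free-market equilibrium: 37 - 3Q = 13 + 3Q gives Q* = 4, P* = 25.
At P = 27, buyers demand (37 - 27)/3 = 3.3333 while sellers would supply more, so the quantity traded is 3.3333 at price 27.
At Q = 3.3333 the demand price is 27 and the supply price is 23. Deadweight loss is the triangle between the curves from 3.3333 to 4: (1/2)(27 - 23)(4 - 3.3333) = 1.3333.

1.33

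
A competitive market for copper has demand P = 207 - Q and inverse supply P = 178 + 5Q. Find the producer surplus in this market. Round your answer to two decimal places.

58.40

Setting demand equal to supply, 29 = 6Q, so Q* = 4.8333 and P* = 202.1667.
Producer surplus is the triangle above supply below P*: (1/2)(4.8333)(202.1667 - 178) = (1/2)(4.8333)(24.1667) = 58.4028.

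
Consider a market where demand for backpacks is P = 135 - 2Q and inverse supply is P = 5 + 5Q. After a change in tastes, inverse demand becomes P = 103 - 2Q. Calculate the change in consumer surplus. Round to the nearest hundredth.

-148.90

Initial equilibrium: Q_0 = 18.5714, P_0 = 97.8571; CS_0 = (1/2)(18.5714)(37.1429) = 344.898, PS_0 = (1/2)(18.5714)(92.8571) = 862.2449.
New equilibrium: 103 - 2Q = 5 + 5Q gives Q_1 = 14, P_1 = 75; CS_1 = 196, PS_1 = 490.
Change in consumer surplus = 196 - 344.898 = -148.898.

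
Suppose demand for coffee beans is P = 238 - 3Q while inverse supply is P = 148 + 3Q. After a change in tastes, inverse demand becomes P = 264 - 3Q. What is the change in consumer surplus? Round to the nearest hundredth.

223.17

Initial equilibrium: Q_0 = 15, P_0 = 193; CS_0 = (1/2)(15)(45) = 337.5, PS_0 = (1/2)(15)(45) = 337.5.
New equilibrium: 264 - 3Q = 148 + 3Q gives Q_1 = 19.3333, P_1 = 206; CS_1 = 560.6667, PS_1 = 560.6667.
Change in consumer surplus = 560.6667 - 337.5 = 223.1667.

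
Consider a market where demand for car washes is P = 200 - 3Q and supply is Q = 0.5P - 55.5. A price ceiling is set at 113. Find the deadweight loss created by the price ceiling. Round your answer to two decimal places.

Rewriting supply in inverse form: P = 111 + 2Q.
Without the control, 200 - 3Q = 111 + 2Q so Q* = 17.8 and P* = 146.6.
At P = 113, sellers supply (113 - 111)/2 = 1 while buyers want more, so the quantity traded is 1 at price 113.
The lost-trades triangle has base Q* - 1 = 16.8 and height equal to the gap between the curves at Q = 1, which is 197 - 113 = 84. DWL = (1/2)(16.8)(84) = 705.6.

705.60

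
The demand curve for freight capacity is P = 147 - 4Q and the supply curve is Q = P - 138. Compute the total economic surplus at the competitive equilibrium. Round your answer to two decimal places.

8.10

Rewriting supply in inverse form: P = 138 + Q.
Set 147 - 4Q = 138 + Q, which gives 9 = 5Q, so Q* = 1.8 and P* = 147 - 4(1.8) = 139.8.
CS = (1/2)(1.8)(7.2) = 6.48 and PS = (1/2)(1.8)(1.8) = 1.62, so total surplus = 8.1.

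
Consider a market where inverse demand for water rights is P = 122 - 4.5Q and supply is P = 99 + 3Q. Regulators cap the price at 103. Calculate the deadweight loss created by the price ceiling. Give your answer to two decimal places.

Free-market equilibrium: 122 - 4.5Q = 99 + 3Q gives Q* = 3.0667, P* = 108.2.
At P = 103, sellers supply (103 - 99)/3 = 1.3333 while buyers want more, so the quantity traded is 1.3333 at price 103.
At Q = 1.3333 the demand price is 116 and the supply price is 103. Deadweight loss is the triangle between the curves from 1.3333 to 3.0667: (1/2)(116 - 103)(3.0667 - 1.3333) = 11.2667.

11.27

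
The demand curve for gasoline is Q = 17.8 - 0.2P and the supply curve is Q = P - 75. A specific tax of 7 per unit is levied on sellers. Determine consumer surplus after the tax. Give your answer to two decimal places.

Rewriting demand in inverse form: P = 89 - 5Q.
Rewriting supply in inverse form: P = 75 + Q.
Without the tax, 89 - 5Q = 75 + Q so Q* = 2.3333 and P* = 77.3333.
A tax on sellers shifts supply up by 7: 89 - 5Q = 75 + Q + 7, so Q_t = 1.1667. Buyers pay P_b = 83.1667; sellers receive P_s = P_b - 7 = 76.1667.
CS = (1/2)(Q_t)(89 - P_b) = (1/2)(1.1667)(5.8333) = 3.4028.

3.40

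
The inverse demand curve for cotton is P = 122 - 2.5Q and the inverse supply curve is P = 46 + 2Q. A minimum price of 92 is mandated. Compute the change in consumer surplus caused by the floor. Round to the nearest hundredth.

-176.54

Without the control, 122 - 2.5Q = 46 + 2Q so Q* = 16.8889 and P* = 79.7778.
At P = 92, buyers demand (122 - 92)/2.5 = 12 while sellers would supply more, so the quantity traded is 12 at price 92.
CS goes from (1/2)(16.8889)(42.2222) = 356.5432 to 180 (computed as (122 - 92)(12) - (1/2)(2.5)(12)^2), a change of -176.5432.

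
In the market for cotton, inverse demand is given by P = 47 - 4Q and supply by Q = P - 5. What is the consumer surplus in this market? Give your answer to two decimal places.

Rewriting supply in inverse form: P = 5 + Q.
Set 47 - 4Q = 5 + Q, which gives 42 = 5Q, so Q* = 8.4 and P* = 47 - 4(8.4) = 13.4.
The demand choke price is 47, so CS = (1/2)(Q*)(47 - P*) = (1/2)(8.4)(33.6) = 141.12.

141.12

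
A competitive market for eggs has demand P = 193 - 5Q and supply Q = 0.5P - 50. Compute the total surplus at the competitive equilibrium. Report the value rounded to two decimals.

Rewriting supply in inverse form: P = 100 + 2Q.
Equilibrium: 193 - 5Q = 100 + 2Q, so Q* = 13.2857 and P* = 126.5714.
CS = (1/2)(13.2857)(66.4286) = 441.2755 and PS = (1/2)(13.2857)(26.5714) = 176.5102, so total surplus = 617.7857.

617.79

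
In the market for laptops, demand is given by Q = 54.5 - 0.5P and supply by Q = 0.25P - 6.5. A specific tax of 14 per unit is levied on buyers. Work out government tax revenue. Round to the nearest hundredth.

Rewriting demand in inverse form: P = 109 - 2Q.
Rewriting supply in inverse form: P = 26 + 4Q.
Without the tax, 109 - 2Q = 26 + 4Q so Q* = 13.8333 and P* = 81.3333.
A tax on buyers shifts demand down by 14: (109 - 14) - 2Q = 26 + 4Q, so Q_t = 11.5. Buyers pay P_b = 86; sellers receive P_s = P_b - 14 = 72.
Tax revenue = t x Q_t = 14 x 11.5 = 161.

161.00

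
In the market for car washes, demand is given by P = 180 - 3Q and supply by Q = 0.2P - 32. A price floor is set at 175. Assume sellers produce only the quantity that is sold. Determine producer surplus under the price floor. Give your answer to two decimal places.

18.06

Rewriting supply in inverse form: P = 160 + 5Q.
Without the control, 180 - 3Q = 160 + 5Q so Q* = 2.5 and P* = 172.5.
At the floor price 175, quantity demanded is (180 - 175)/3 = 1.6667; demand is the short side, so Q = 1.6667 trades at P = 175.
The supply price at Q = 1.6667 is 168.3333. PS is the trapezoid between 175 and supply over [0, 1.6667]: (1/2)[(175 - 160) + (175 - 168.3333)](1.6667) = 18.0556.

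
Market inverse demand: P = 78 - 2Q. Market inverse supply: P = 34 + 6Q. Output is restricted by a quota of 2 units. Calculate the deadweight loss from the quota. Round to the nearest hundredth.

Unrestricted equilibrium: Q* = (78 - 34)/(2 + 6) = 5.5.
At Q = 2 the demand price is 78 - 2(2) = 74 and the supply price is 34 + 6(2) = 46.
Deadweight loss is the triangle between the curves from 2 to 5.5: (1/2)(74 - 46)(5.5 - 2) = 49.

49.00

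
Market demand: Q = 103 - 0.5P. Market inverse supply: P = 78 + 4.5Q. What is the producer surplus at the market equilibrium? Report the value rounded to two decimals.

872.52

Rewriting demand in inverse form: P = 206 - 2Q.
Setting demand equal to supply, 128 = 6.5Q, so Q* = 19.6923 and P* = 166.6154.
The supply curve's price intercept is 78, so PS = (1/2)(Q*)(P* - 78) = (1/2)(19.6923)(88.6154) = 872.5207.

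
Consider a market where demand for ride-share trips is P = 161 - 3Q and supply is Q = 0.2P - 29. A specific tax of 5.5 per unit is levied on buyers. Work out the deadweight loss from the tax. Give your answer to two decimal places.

1.89

Rewriting supply in inverse form: P = 145 + 5Q.
Pre-tax equilibrium: 161 - 3Q = 145 + 5Q gives Q* = 2, P* = 155.
With the tax, buyers' net willingness to pay falls by 5.5: (161 - 5.5) - 3Q = 145 + 5Q, so Q_t = 1.3125. Buyers pay P_b = 157.0625; sellers receive P_s = P_b - 5.5 = 151.5625.
The welfare triangle lost has base Q* - Q_t = 0.6875 and height t = 5.5, so DWL = (1/2)(0.6875)(5.5) = 1.8906.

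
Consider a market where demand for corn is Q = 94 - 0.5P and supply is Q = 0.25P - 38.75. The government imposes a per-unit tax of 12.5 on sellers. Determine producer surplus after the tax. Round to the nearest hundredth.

Rewriting demand in inverse form: P = 188 - 2Q.
Rewriting supply in inverse form: P = 155 + 4Q.
Pre-tax equilibrium: 188 - 2Q = 155 + 4Q gives Q* = 5.5, P* = 177.
With the tax, sellers need 12.5 more per unit: 188 - 2Q = 155 + 4Q + 12.5, so Q_t = 3.4167. Buyers pay P_b = 181.1667; sellers receive P_s = P_b - 12.5 = 168.6667.
Producer surplus is the triangle above supply below P_s: (1/2)(3.4167)(168.6667 - 155) = 23.3472.

23.35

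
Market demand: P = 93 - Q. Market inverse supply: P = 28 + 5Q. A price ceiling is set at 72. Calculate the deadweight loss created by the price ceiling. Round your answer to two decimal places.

12.40

Free-market equilibrium: 93 - Q = 28 + 5Q gives Q* = 10.8333, P* = 82.1667.
At P = 72, sellers supply (72 - 28)/5 = 8.8 while buyers want more, so the quantity traded is 8.8 at price 72.
The lost-trades triangle has base Q* - 8.8 = 2.0333 and height equal to the gap between the curves at Q = 8.8, which is 84.2 - 72 = 12.2. DWL = (1/2)(2.0333)(12.2) = 12.4033.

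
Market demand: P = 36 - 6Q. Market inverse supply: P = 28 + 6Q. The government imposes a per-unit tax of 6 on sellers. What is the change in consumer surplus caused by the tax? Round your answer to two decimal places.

Pre-tax equilibrium: 36 - 6Q = 28 + 6Q gives Q* = 0.6667, P* = 32.
With the tax, sellers need 6 more per unit: 36 - 6Q = 28 + 6Q + 6, so Q_t = 0.1667. Buyers pay P_b = 35; sellers receive P_s = P_b - 6 = 29.
Consumers lose the trapezoid between P* and P_b out to Q_t plus the triangle from Q_t to Q*: change in CS = 0.0833 - 1.3333 = -1.25.

-1.25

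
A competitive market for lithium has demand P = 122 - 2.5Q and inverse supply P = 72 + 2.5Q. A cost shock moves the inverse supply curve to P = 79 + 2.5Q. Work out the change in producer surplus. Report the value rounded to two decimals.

-32.55

Initial equilibrium: Q_0 = 10, P_0 = 97; CS_0 = (1/2)(10)(25) = 125, PS_0 = (1/2)(10)(25) = 125.
New equilibrium: 122 - 2.5Q = 79 + 2.5Q gives Q_1 = 8.6, P_1 = 100.5; CS_1 = 92.45, PS_1 = 92.45.
Change in producer surplus = 92.45 - 125 = -32.55.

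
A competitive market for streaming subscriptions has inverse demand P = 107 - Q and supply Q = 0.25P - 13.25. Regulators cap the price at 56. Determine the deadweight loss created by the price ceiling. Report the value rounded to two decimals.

252.51

Rewriting supply in inverse form: P = 53 + 4Q.
Without the control, 107 - Q = 53 + 4Q so Q* = 10.8 and P* = 96.2.
At the ceiling price 56, quantity supplied is (56 - 53)/4 = 0.75; supply is the short side, so Q = 0.75 trades at P = 56.
At Q = 0.75 the demand price is 106.25 and the supply price is 56. Deadweight loss is the triangle between the curves from 0.75 to 10.8: (1/2)(106.25 - 56)(10.8 - 0.75) = 252.5062.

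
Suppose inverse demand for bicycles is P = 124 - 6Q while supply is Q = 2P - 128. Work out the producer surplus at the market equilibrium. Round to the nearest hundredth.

Rewriting supply in inverse form: P = 64 + 0.5Q.
Setting demand equal to supply, 60 = 6.5Q, so Q* = 9.2308 and P* = 68.6154.
PS is the area between P* and the supply curve from 0 to Q*: (1/2)(9.2308)(4.6154) = 21.3018.

21.30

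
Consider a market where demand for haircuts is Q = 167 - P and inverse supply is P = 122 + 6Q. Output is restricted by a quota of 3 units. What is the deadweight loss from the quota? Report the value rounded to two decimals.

Rewriting demand in inverse form: P = 167 - Q.
Without the quota, 167 - Q = 122 + 6Q gives Q* = 6.4286.
At Q = 3 the demand price is 167 - (3) = 164 and the supply price is 122 + 6(3) = 140.
DWL = (1/2)(gap between curves at 3) x (Q* - 3) = (1/2)(24)(3.4286) = 41.1429.

41.14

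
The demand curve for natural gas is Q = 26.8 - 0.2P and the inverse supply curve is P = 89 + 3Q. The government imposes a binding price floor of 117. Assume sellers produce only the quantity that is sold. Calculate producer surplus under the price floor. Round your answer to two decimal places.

77.86

Rewriting demand in inverse form: P = 134 - 5Q.
Without the control, 134 - 5Q = 89 + 3Q so Q* = 5.625 and P* = 105.875.
At the floor price 117, quantity demanded is (134 - 117)/5 = 3.4; demand is the short side, so Q = 3.4 trades at P = 117.
The supply price at Q = 3.4 is 99.2. PS is the trapezoid between 117 and supply over [0, 3.4]: (1/2)[(117 - 89) + (117 - 99.2)](3.4) = 77.86.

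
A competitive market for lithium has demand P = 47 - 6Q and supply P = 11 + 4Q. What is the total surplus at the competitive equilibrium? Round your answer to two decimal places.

Equilibrium: 47 - 6Q = 11 + 4Q, so Q* = 3.6 and P* = 25.4.
CS = (1/2)(3.6)(21.6) = 38.88 and PS = (1/2)(3.6)(14.4) = 25.92, so total surplus = 64.8.

64.80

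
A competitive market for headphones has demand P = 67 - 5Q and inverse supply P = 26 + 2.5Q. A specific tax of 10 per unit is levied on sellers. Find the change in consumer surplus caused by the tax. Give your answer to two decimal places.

-32.00

Without the tax, 67 - 5Q = 26 + 2.5Q so Q* = 5.4667 and P* = 39.6667.
With the tax, sellers need 10 more per unit: 67 - 5Q = 26 + 2.5Q + 10, so Q_t = 4.1333. Buyers pay P_b = 46.3333; sellers receive P_s = P_b - 10 = 36.3333.
CS falls from (1/2)(5.4667)(27.3333) = 74.7111 to (1/2)(4.1333)(20.6667) = 42.7111, a change of -32.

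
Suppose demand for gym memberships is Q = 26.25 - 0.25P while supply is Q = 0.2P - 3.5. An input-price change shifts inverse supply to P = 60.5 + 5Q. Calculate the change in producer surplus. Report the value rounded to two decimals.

-175.19

Rewriting demand in inverse form: P = 105 - 4Q.
Rewriting supply in inverse form: P = 17.5 + 5Q.
Initial equilibrium: Q_0 = 9.7222, P_0 = 66.1111; CS_0 = (1/2)(9.7222)(38.8889) = 189.0432, PS_0 = (1/2)(9.7222)(48.6111) = 236.304.
New equilibrium: 105 - 4Q = 60.5 + 5Q gives Q_1 = 4.9444, P_1 = 85.2222; CS_1 = 48.8951, PS_1 = 61.1188.
Change in producer surplus = 61.1188 - 236.304 = -175.1852.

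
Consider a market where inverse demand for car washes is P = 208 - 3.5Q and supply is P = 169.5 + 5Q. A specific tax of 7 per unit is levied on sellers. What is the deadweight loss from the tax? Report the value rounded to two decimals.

Pre-tax equilibrium: 208 - 3.5Q = 169.5 + 5Q gives Q* = 4.5294, P* = 192.1471.
A tax on sellers shifts supply up by 7: 208 - 3.5Q = 169.5 + 5Q + 7, so Q_t = 3.7059. Buyers pay P_b = 195.0294; sellers receive P_s = P_b - 7 = 188.0294.
The welfare triangle lost has base Q* - Q_t = 0.8235 and height t = 7, so DWL = (1/2)(0.8235)(7) = 2.8824.

2.88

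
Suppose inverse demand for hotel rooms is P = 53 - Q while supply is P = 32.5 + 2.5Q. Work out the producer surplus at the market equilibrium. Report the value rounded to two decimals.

Set 53 - Q = 32.5 + 2.5Q, which gives 20.5 = 3.5Q, so Q* = 5.8571 and P* = 53 - (5.8571) = 47.1429.
PS is the area between P* and the supply curve from 0 to Q*: (1/2)(5.8571)(14.6429) = 42.8827.

42.88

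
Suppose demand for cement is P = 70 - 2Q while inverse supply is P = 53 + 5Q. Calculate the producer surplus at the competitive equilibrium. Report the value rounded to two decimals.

14.74

Set 70 - 2Q = 53 + 5Q, which gives 17 = 7Q, so Q* = 2.4286 and P* = 70 - 2(2.4286) = 65.1429.
Producer surplus is the triangle above supply below P*: (1/2)(2.4286)(65.1429 - 53) = (1/2)(2.4286)(12.1429) = 14.7449.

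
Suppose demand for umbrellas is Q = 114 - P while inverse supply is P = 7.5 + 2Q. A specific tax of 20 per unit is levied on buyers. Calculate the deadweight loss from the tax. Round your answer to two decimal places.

66.67

Rewriting demand in inverse form: P = 114 - Q.
Without the tax, 114 - Q = 7.5 + 2Q so Q* = 35.5 and P* = 78.5.
With the tax, buyers' net willingness to pay falls by 20: (114 - 20) - Q = 7.5 + 2Q, so Q_t = 28.8333. Buyers pay P_b = 85.1667; sellers receive P_s = P_b - 20 = 65.1667.
Deadweight loss is the triangle between the curves from Q_t to Q*: (1/2)(35.5 - 28.8333)(20) = 66.6667.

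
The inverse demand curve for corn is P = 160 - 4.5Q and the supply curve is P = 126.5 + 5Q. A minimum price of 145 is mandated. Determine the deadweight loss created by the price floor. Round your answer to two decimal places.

Without the control, 160 - 4.5Q = 126.5 + 5Q so Q* = 3.5263 and P* = 144.1316.
At the floor price 145, quantity demanded is (160 - 145)/4.5 = 3.3333; demand is the short side, so Q = 3.3333 trades at P = 145.
At Q = 3.3333 the demand price is 145 and the supply price is 143.1667. Deadweight loss is the triangle between the curves from 3.3333 to 3.5263: (1/2)(145 - 143.1667)(3.5263 - 3.3333) = 0.1769.

0.18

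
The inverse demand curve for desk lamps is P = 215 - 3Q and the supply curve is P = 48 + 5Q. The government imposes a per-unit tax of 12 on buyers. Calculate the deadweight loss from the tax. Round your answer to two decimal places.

9.00

Without the tax, 215 - 3Q = 48 + 5Q so Q* = 20.875 and P* = 152.375.
A tax on buyers shifts demand down by 12: (215 - 12) - 3Q = 48 + 5Q, so Q_t = 19.375. Buyers pay P_b = 156.875; sellers receive P_s = P_b - 12 = 144.875.
Deadweight loss is the triangle between the curves from Q_t to Q*: (1/2)(20.875 - 19.375)(12) = 9.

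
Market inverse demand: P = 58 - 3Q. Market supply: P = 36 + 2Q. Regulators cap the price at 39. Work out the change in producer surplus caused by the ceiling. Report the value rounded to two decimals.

Without the control, 58 - 3Q = 36 + 2Q so Q* = 4.4 and P* = 44.8.
At the ceiling price 39, quantity supplied is (39 - 36)/2 = 1.5; supply is the short side, so Q = 1.5 trades at P = 39.
PS goes from (1/2)(4.4)(8.8) = 19.36 to 2.25 (computed as (39 - 36)(1.5) - (1/2)(2)(1.5)^2), a change of -17.11.

-17.11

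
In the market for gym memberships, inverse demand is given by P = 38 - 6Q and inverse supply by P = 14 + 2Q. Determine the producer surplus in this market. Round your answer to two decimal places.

9.00

Set 38 - 6Q = 14 + 2Q, which gives 24 = 8Q, so Q* = 3 and P* = 38 - 6(3) = 20.
The supply curve's price intercept is 14, so PS = (1/2)(Q*)(P* - 14) = (1/2)(3)(6) = 9.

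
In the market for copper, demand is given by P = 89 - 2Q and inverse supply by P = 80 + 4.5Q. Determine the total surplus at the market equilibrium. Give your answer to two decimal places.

6.23

Set 89 - 2Q = 80 + 4.5Q, which gives 9 = 6.5Q, so Q* = 1.3846 and P* = 89 - 2(1.3846) = 86.2308.
Total surplus is the full triangle between the curves from 0 to Q*: (1/2)(1.3846)(89 - 80) = 6.2308.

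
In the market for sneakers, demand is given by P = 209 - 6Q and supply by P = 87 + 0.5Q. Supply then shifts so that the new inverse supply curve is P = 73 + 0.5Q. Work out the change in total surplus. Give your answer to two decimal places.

Initial equilibrium: Q_0 = 18.7692, P_0 = 96.3846; CS_0 = (1/2)(18.7692)(112.6154) = 1056.8521, PS_0 = (1/2)(18.7692)(9.3846) = 88.071.
New equilibrium: 209 - 6Q = 73 + 0.5Q gives Q_1 = 20.9231, P_1 = 83.4615; CS_1 = 1313.3254, PS_1 = 109.4438.
Change in total surplus = (1313.3254 + 109.4438) - (1056.8521 + 88.071) = 277.8462.

277.85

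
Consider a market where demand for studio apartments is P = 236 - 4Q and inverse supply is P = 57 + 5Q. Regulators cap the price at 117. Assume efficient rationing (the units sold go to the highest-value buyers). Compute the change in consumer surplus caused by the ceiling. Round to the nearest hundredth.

Without the control, 236 - 4Q = 57 + 5Q so Q* = 19.8889 and P* = 156.4444.
At P = 117, sellers supply (117 - 57)/5 = 12 while buyers want more, so the quantity traded is 12 at price 117.
CS goes from (1/2)(19.8889)(79.5556) = 791.1358 to 1140 (computed as (236 - 117)(12) - (1/2)(4)(12)^2), a change of 348.8642.

348.86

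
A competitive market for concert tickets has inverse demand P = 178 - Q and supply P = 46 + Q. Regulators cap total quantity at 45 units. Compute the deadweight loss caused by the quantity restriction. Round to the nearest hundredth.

441.00

Without the quota, 178 - Q = 46 + Q gives Q* = 66.
At Q = 45 the demand price is 178 - (45) = 133 and the supply price is 46 + (45) = 91.
DWL = (1/2)(gap between curves at 45) x (Q* - 45) = (1/2)(42)(21) = 441.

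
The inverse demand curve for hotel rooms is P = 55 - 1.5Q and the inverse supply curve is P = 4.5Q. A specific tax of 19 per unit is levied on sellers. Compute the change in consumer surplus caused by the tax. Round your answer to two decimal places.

Pre-tax equilibrium: 55 - 1.5Q = 4.5Q gives Q* = 9.1667, P* = 41.25.
A tax on sellers shifts supply up by 19: 55 - 1.5Q = 4.5Q + 19, so Q_t = 6. Buyers pay P_b = 46; sellers receive P_s = P_b - 19 = 27.
CS falls from (1/2)(9.1667)(13.75) = 63.0208 to (1/2)(6)(9) = 27, a change of -36.0208.

-36.02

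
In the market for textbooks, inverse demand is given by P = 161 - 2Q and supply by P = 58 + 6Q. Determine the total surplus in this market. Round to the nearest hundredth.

663.06

Setting demand equal to supply, 103 = 8Q, so Q* = 12.875 and P* = 135.25.
CS = (1/2)(12.875)(25.75) = 165.7656 and PS = (1/2)(12.875)(77.25) = 497.2969, so total surplus = 663.0625.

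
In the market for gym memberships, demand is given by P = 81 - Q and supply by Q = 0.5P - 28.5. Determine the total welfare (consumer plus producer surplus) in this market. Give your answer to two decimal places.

Rewriting supply in inverse form: P = 57 + 2Q.
Equilibrium: 81 - Q = 57 + 2Q, so Q* = 8 and P* = 73.
Total surplus is the full triangle between the curves from 0 to Q*: (1/2)(8)(81 - 57) = 96.

96.00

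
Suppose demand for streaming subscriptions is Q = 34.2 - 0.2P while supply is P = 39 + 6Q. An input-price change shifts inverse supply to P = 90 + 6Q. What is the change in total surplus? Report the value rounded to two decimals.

Rewriting demand in inverse form: P = 171 - 5Q.
Initial equilibrium: Q_0 = 12, P_0 = 111; CS_0 = (1/2)(12)(60) = 360, PS_0 = (1/2)(12)(72) = 432.
New equilibrium: 171 - 5Q = 90 + 6Q gives Q_1 = 7.3636, P_1 = 134.1818; CS_1 = 135.5579, PS_1 = 162.6694.
Change in total surplus = (135.5579 + 162.6694) - (360 + 432) = -493.7727.

-493.77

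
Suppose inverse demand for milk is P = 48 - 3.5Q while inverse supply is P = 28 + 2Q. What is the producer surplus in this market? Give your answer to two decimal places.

13.22

Setting demand equal to supply, 20 = 5.5Q, so Q* = 3.6364 and P* = 35.2727.
Producer surplus is the triangle above supply below P*: (1/2)(3.6364)(35.2727 - 28) = (1/2)(3.6364)(7.2727) = 13.2231.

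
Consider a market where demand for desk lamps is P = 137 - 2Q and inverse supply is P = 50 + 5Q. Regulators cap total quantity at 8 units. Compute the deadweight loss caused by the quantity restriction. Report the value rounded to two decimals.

Unrestricted equilibrium: Q* = (137 - 50)/(2 + 5) = 12.4286.
At Q = 8 the demand price is 137 - 2(8) = 121 and the supply price is 50 + 5(8) = 90.
DWL = (1/2)(gap between curves at 8) x (Q* - 8) = (1/2)(31)(4.4286) = 68.6429.

68.64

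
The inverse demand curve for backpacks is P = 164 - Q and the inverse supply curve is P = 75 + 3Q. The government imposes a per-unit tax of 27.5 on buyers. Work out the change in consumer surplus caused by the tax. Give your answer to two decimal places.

Pre-tax equilibrium: 164 - Q = 75 + 3Q gives Q* = 22.25, P* = 141.75.
A tax on buyers shifts demand down by 27.5: (164 - 27.5) - Q = 75 + 3Q, so Q_t = 15.375. Buyers pay P_b = 148.625; sellers receive P_s = P_b - 27.5 = 121.125.
Consumers lose the trapezoid between P* and P_b out to Q_t plus the triangle from Q_t to Q*: change in CS = 118.1953 - 247.5312 = -129.3359.

-129.34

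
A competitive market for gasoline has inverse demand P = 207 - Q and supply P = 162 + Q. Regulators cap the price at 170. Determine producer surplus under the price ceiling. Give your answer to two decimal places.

Free-market equilibrium: 207 - Q = 162 + Q gives Q* = 22.5, P* = 184.5.
At P = 170, sellers supply (170 - 162)/1 = 8 while buyers want more, so the quantity traded is 8 at price 170.
PS is the triangle above supply below 170: (1/2)(8)(170 - 162) = 32.

32.00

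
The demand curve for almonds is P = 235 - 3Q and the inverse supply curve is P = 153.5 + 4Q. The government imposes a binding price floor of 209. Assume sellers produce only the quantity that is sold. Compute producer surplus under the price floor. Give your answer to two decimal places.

Free-market equilibrium: 235 - 3Q = 153.5 + 4Q gives Q* = 11.6429, P* = 200.0714.
At the floor price 209, quantity demanded is (235 - 209)/3 = 8.6667; demand is the short side, so Q = 8.6667 trades at P = 209.
The supply price at Q = 8.6667 is 188.1667. PS is the trapezoid between 209 and supply over [0, 8.6667]: (1/2)[(209 - 153.5) + (209 - 188.1667)](8.6667) = 330.7778.

330.78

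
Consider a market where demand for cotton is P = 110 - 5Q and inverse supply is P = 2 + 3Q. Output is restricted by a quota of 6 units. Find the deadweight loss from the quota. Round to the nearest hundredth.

Without the quota, 110 - 5Q = 2 + 3Q gives Q* = 13.5.
At Q = 6 the demand price is 110 - 5(6) = 80 and the supply price is 2 + 3(6) = 20.
Deadweight loss is the triangle between the curves from 6 to 13.5: (1/2)(80 - 20)(13.5 - 6) = 225.

225.00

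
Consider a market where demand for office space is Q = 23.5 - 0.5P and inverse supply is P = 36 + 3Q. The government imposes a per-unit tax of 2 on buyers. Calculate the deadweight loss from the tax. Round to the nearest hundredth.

Rewriting demand in inverse form: P = 47 - 2Q.
Pre-tax equilibrium: 47 - 2Q = 36 + 3Q gives Q* = 2.2, P* = 42.6.
With the tax, buyers' net willingness to pay falls by 2: (47 - 2) - 2Q = 36 + 3Q, so Q_t = 1.8. Buyers pay P_b = 43.4; sellers receive P_s = P_b - 2 = 41.4.
Deadweight loss is the triangle between the curves from Q_t to Q*: (1/2)(2.2 - 1.8)(2) = 0.4.

0.40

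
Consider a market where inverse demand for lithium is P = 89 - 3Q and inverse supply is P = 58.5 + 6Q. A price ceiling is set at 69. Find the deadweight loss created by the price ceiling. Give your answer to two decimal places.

12.09

Free-market equilibrium: 89 - 3Q = 58.5 + 6Q gives Q* = 3.3889, P* = 78.8333.
At the ceiling price 69, quantity supplied is (69 - 58.5)/6 = 1.75; supply is the short side, so Q = 1.75 trades at P = 69.
At Q = 1.75 the demand price is 83.75 and the supply price is 69. Deadweight loss is the triangle between the curves from 1.75 to 3.3889: (1/2)(83.75 - 69)(3.3889 - 1.75) = 12.0868.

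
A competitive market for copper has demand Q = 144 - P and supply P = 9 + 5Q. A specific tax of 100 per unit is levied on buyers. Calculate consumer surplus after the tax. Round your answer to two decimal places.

17.01

Rewriting demand in inverse form: P = 144 - Q.
Without the tax, 144 - Q = 9 + 5Q so Q* = 22.5 and P* = 121.5.
A tax on buyers shifts demand down by 100: (144 - 100) - Q = 9 + 5Q, so Q_t = 5.8333. Buyers pay P_b = 138.1667; sellers receive P_s = P_b - 100 = 38.1667.
Consumer surplus is the triangle under demand above P_b: (1/2)(5.8333)(144 - 138.1667) = 17.0139.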